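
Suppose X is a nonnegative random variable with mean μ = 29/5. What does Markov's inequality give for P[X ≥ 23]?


μ = E[X] = 29/5, a = 23.
Markov: P[X ≥ 23] ≤ μ/a = (29/5)/23 = 29/115.
Numerically: ≈ 0.252174.
(Since a = 23 > μ = 5.800000, the bound 29/115 is < 1 and informative.)

P[X ≥ 23] ≤ 29/115 ≈ 0.252174.


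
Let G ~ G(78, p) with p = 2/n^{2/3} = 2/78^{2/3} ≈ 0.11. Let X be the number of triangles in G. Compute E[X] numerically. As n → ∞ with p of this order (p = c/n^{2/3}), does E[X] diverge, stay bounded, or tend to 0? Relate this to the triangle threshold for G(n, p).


Number of potential triangles: C(78, 3) = 76076.
Each occurs with probability p³ ≈ (0.11)³ ≈ 1.31492e-03.
By linearity: E[X] = C(78, 3)·p³ ≈ 76076 · 1.31492e-03 ≈ 100.034.
Since α = 2/3 < 1, p = c/n^{2/3} ≫ 1/n is above the triangle threshold p ~ 1/n. Asymptotically E[X] ~ (c³/6)·n^{3(1−α)} = (2³/6)·n^{1} → ∞; triangles are abundant w.h.p.

E[X] ≈ 100.034; in regime p = Θ(1/n^{2/3}) E[X] diverges (above the triangle threshold p ~ 1/n).


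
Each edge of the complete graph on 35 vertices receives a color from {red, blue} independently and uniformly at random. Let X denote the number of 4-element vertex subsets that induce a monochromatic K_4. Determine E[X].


Let X = Σ_S X_S over the C(35, 4) = 52360 subsets S of size 4, where X_S = 1 if the K_4 on S is monochromatic.
For a fixed S, the K_4 on S has C(4, 2) = 6 edges. P[all 6 edges red] = (1/2)^6, and likewise for blue, so P[monochromatic] = 2·(1/2)^6 = 2^{1 − 6} = 1/32.
By linearity of expectation: E[X] = C(35, 4) · 2^{1 − 6} = 52360 · 1/32 = 6545/4.
Numerically: E[X] ≈ 1636.250.

E[X] = C(35,4)·2^(1−C(4,2)) = 6545/4 ≈ 1636.250.


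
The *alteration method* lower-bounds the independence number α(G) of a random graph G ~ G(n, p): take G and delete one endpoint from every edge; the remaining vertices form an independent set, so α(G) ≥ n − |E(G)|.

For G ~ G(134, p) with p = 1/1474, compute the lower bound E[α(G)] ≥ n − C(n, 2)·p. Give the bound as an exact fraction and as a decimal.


E[|E(G)|] = C(134, 2)·p = 8911 · (1/1474) = 133/22.
E[α(G)] ≥ n − E[|E(G)|] = 134 − 133/22 = 2815/22.
Numerically: ≈ 127.954545.
(This is only a lower bound; the true E[α(G)] may be larger.)

E[α(G)] ≥ 2815/22 ≈ 127.954545.


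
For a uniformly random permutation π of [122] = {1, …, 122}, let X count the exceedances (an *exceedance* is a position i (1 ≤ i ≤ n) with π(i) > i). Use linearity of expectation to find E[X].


Write X = Σ_{i=1}^{122} X_i, where X_i = 1_{π(i) > i}.
For each fixed i, π(i) is uniform over {1, …, 122} (marginal of a uniform permutation), so P[π(i) > i] = (n − i)/n. Summing: Σ_{i=1}^{122} (n − i)/n = (0 + 1 + … + 121)/122 = 122(122 − 1)/(2·122) = (122 − 1)/2.
Hence E[X] = Σ_{i=1}^{122} (122 − i)/122 = 121/2 ≈ 60.500.

E[X] = 121/2 = 60.500.


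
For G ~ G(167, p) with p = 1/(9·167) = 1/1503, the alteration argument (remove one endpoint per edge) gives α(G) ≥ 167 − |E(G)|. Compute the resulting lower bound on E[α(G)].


E[|E(G)|] = C(167, 2)·p = 13861 · (1/1503) = 83/9.
E[α(G)] ≥ n − E[|E(G)|] = 167 − 83/9 = 1420/9.
Numerically: ≈ 157.77778.
(This is only a lower bound; the true E[α(G)] may be larger.)

E[α(G)] ≥ 1420/9 ≈ 157.77778.


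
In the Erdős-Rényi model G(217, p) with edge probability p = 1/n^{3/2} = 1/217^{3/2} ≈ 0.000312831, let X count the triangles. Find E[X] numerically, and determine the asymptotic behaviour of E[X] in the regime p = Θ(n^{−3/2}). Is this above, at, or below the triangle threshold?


Number of potential triangles: C(217, 3) = 1679580.
Each occurs with probability p³ ≈ (0.000312831)³ ≈ 3.06147839e-11.
By linearity: E[X] = C(217, 3)·p³ ≈ 1679580 · 3.06147839e-11 ≈ 0.000051.
Since α = 3/2 > 1, p = c/n^{3/2} = o(1/n) is below the triangle threshold p ~ 1/n. Asymptotically E[X] ~ (c³/6)·n^{3(1−α)} = (1³/6)·n^{-1.5} → 0, so by Markov's inequality G has no triangles w.h.p.

E[X] ≈ 0.000051; in regime p = Θ(1/n^{3/2}) E[X] tends to 0 (below the triangle threshold p ~ 1/n).


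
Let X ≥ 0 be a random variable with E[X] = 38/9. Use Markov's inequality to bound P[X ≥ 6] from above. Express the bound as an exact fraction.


μ = E[X] = 38/9, a = 6.
Markov: P[X ≥ 6] ≤ μ/a = (38/9)/6 = 19/27.
Numerically: ≈ 0.70370.
(Since a = 6 > μ = 4.22222, the bound 19/27 is < 1 and informative.)

P[X ≥ 6] ≤ 19/27 ≈ 0.70370.


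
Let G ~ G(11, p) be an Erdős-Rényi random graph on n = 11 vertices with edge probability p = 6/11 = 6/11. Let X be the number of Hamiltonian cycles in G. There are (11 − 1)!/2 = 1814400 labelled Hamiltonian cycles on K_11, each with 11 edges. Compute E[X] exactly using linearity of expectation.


K_11 has (11 − 1)!/2 = 1814400 labelled Hamiltonian cycles.
For each such Hamiltonian cycle H, let X_H = 1 if all 11 edges of H are present in G. Then P[X_H = 1] = p^{11} = (6/11)^{11} = 362797056/285311670611.
By linearity: E[X] = Σ_H E[X_H] = 1814400 · p^{11} = 1814400 · 362797056/285311670611 = 658258978406400/285311670611.
Numerically: E[X] ≈ 2307.2.

E[X] = 1814400 · (6/11)^{11} = 658258978406400/285311670611 ≈ 2307.2.


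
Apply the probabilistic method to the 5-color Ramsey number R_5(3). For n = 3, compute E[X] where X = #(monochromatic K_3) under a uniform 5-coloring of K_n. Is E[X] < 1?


E[X] = C(3, 3) · 5^{1 − 3} = 1 · 5^{−2} = 1/25.
As a reduced fraction: E[X] = 1/25 ≈ 0.040.
Is E[X] < 1? YES.
Since E[X] < 1, there exists a 5-coloring of K_{3} with no monochromatic K_3; hence R_5(3) > 3.

E[X] = 1/25 ≈ 0.040; E[X] < 1, so R_5(3) > 3.


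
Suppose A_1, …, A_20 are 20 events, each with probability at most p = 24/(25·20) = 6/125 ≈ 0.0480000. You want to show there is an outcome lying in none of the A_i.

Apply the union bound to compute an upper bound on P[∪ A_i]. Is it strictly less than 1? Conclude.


Union bound: P[∪_{i=1}^{20} A_i] ≤ Σ_i P[A_i] ≤ 20·p = 20·(6/125) = 24/25.
Numerically: 24/25 ≈ 0.9600000.
Is 24/25 < 1? YES.
Since P[∪ A_i] ≤ 24/25 < 1, the complement has P[∩ A_i^c] ≥ 1 − 24/25 = 1/25 > 0, so some outcome avoids every A_i.

20·p = 24/25 ≈ 0.9600000; existence CERTIFIED by the union bound.


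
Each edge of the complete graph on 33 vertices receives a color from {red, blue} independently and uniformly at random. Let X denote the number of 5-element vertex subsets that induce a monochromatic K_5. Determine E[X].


Let X = Σ_S X_S over the C(33, 5) = 237336 subsets S of size 5, where X_S = 1 if the K_5 on S is monochromatic.
For a fixed S, the K_5 on S has C(5, 2) = 10 edges. P[all 10 edges red] = (1/2)^10, and likewise for blue, so P[monochromatic] = 2·(1/2)^10 = 2^{1 − 10} = 1/512.
By linearity: E[X] = C(33, 5) · 2^{1 − 10} = 237336 · 1/512 = 29667/64.
Numerically: E[X] ≈ 463.546875.

E[X] = C(33,5)·2^(1−C(5,2)) = 29667/64 ≈ 463.546875.


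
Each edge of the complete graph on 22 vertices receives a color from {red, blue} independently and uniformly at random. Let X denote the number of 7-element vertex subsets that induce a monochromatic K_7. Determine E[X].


Let X = Σ_S X_S over the C(22, 7) = 170544 subsets S of size 7, where X_S = 1 if the K_7 on S is monochromatic.
For a fixed S, the K_7 on S has C(7, 2) = 21 edges. P[all 21 edges red] = (1/2)^21, and likewise for blue, so P[monochromatic] = 2·(1/2)^21 = 2^{1 − 21} = 1/1048576.
By linearity of expectation: E[X] = C(22, 7) · 2^{1 − 21} = 170544 · 1/1048576 = 10659/65536.
Numerically: E[X] ≈ 0.1626.

E[X] = C(22,7)·2^(1−C(7,2)) = 10659/65536 ≈ 0.1626.


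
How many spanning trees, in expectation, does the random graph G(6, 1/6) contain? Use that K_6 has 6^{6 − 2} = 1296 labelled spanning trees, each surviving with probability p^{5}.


K_6 has 6^{6 − 2} = 1296 labelled spanning trees.
For each such spanning tree H, let X_H = 1 if all 5 edges of H are present in G. Then P[X_H = 1] = p^{5} = (1/6)^{5} = 1/7776.
By linearity: E[X] = Σ_H E[X_H] = 1296 · p^{5} = 1296 · 1/7776 = 1/6.
Numerically: E[X] ≈ 0.1667.

E[X] = 1296 · (1/6)^{5} = 1/6 ≈ 0.1667.


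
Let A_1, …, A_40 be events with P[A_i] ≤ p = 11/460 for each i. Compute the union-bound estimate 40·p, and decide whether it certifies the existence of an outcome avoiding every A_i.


Union bound: P[∪_{i=1}^{40} A_i] ≤ Σ_i P[A_i] ≤ 40·p = 40·(11/460) = 22/23.
Numerically: 22/23 ≈ 0.957.
Is 22/23 < 1? YES.
Since P[∪ A_i] ≤ 22/23 < 1, the complement has P[∩ A_i^c] ≥ 1 − 22/23 = 1/23 > 0, so some outcome avoids every A_i.

40·p = 22/23 ≈ 0.957; existence CERTIFIED by the union bound.


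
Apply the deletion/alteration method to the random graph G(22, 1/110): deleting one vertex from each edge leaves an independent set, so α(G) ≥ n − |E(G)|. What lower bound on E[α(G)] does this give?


E[|E(G)|] = C(22, 2)·p = 231 · (1/110) = 21/10.
E[α(G)] ≥ n − E[|E(G)|] = 22 − 21/10 = 199/10.
Numerically: ≈ 19.9000.
(This is only a lower bound; the true E[α(G)] may be larger.)

E[α(G)] ≥ 199/10 ≈ 19.9000.


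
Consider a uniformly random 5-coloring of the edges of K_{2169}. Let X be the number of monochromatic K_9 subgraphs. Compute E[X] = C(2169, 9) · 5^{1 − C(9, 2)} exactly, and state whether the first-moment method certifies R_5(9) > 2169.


E[X] = C(2169, 9) · 5^{1 − 36} = 2879753360044504243499683 · 5^{−35} = 2879753360044504243499683/2910383045673370361328125.
As a reduced fraction: E[X] = 2879753360044504243499683/2910383045673370361328125 ≈ 0.9895.
Is E[X] < 1? YES.
Since E[X] < 1, there exists a 5-coloring of K_{2169} with no monochromatic K_9; hence R_5(9) > 2169.

E[X] = 2879753360044504243499683/2910383045673370361328125 ≈ 0.9895; E[X] < 1, so R_5(9) > 2169.


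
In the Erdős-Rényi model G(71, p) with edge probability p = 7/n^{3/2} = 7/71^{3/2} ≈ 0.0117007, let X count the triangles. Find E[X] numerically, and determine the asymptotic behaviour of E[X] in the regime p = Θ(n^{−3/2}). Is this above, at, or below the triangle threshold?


Number of potential triangles: C(71, 3) = 57155.
Each occurs with probability p³ ≈ (0.0117007)³ ≈ 1.60188580e-06.
By linearity: E[X] = C(71, 3)·p³ ≈ 57155 · 1.60188580e-06 ≈ 0.091556.
Since α = 3/2 > 1, p = c/n^{3/2} = o(1/n) is below the triangle threshold p ~ 1/n. Asymptotically E[X] ~ (c³/6)·n^{3(1−α)} = (7³/6)·n^{-1.5} → 0, so by Markov's inequality G has no triangles w.h.p.

E[X] ≈ 0.091556; in regime p = Θ(1/n^{3/2}) E[X] tends to 0 (below the triangle threshold p ~ 1/n).


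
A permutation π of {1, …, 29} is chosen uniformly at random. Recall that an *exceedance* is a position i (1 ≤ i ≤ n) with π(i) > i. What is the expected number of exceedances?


Write X = Σ_{i=1}^{29} X_i, where X_i = 1_{π(i) > i}.
For each fixed i, π(i) is uniform over {1, …, 29} (marginal of a uniform permutation), so P[π(i) > i] = (n − i)/n. Summing: Σ_{i=1}^{29} (n − i)/n = (0 + 1 + … + 28)/29 = 29(29 − 1)/(2·29) = (29 − 1)/2.
Hence E[X] = Σ_{i=1}^{29} (29 − i)/29 = 14 ≈ 14.0000.

E[X] = 14 = 14.0000.


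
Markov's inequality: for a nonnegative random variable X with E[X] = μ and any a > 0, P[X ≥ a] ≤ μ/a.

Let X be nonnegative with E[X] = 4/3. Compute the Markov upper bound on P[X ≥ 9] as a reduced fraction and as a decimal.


μ = E[X] = 4/3, a = 9.
Markov: P[X ≥ 9] ≤ μ/a = (4/3)/9 = 4/27.
Numerically: ≈ 0.14815.
(Since a = 9 > μ = 1.33333, the bound 4/27 is < 1 and informative.)

P[X ≥ 9] ≤ 4/27 ≈ 0.14815.


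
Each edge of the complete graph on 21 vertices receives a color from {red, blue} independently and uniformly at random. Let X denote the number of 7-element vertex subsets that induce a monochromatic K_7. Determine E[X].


Let X = Σ_S X_S over the C(21, 7) = 116280 subsets S of size 7, where X_S = 1 if the K_7 on S is monochromatic.
For a fixed S, the K_7 on S has C(7, 2) = 21 edges. P[all 21 edges red] = (1/2)^21, and likewise for blue, so P[monochromatic] = 2·(1/2)^21 = 2^{1 − 21} = 1/1048576.
By linearity of expectation: E[X] = C(21, 7) · 2^{1 − 21} = 116280 · 1/1048576 = 14535/131072.
Numerically: E[X] ≈ 0.111.

E[X] = C(21,7)·2^(1−C(7,2)) = 14535/131072 ≈ 0.111.


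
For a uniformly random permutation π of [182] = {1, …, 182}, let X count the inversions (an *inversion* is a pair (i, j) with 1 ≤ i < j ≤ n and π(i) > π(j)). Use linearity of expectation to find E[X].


Write X = Σ X_I over the C(182, 2) = 16471 pairs i < j, with X_I the indicator of one inversion.
There are 16471 indicators.
For each fixed pair i < j, the values π(i) and π(j) are two distinct elements of {1, …, 182} in uniformly random order; by symmetry P[π(i) > π(j)] = 1/2.
By linearity: E[X] = 16471 · (1/2) = C(182, 2) · (1/2) = 16471/2 = 16471/2 ≈ 8235.5000.

E[X] = 16471/2 = 8235.5000.


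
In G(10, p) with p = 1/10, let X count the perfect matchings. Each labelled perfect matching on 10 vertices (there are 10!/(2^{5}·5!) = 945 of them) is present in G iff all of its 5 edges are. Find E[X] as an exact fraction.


K_10 has 10!/(2^{5}·5!) = 945 labelled perfect matchings.
For each such perfect matching H, let X_H = 1 if all 5 edges of H are present in G. Then P[X_H = 1] = p^{5} = (1/10)^{5} = 1/100000.
By linearity: E[X] = Σ_H E[X_H] = 945 · p^{5} = 945 · 1/100000 = 189/20000.
Numerically: E[X] ≈ 0.00945.

E[X] = 945 · (1/10)^{5} = 189/20000 ≈ 0.00945.


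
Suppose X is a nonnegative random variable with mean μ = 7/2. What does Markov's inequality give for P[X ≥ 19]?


μ = E[X] = 7/2, a = 19.
Markov: P[X ≥ 19] ≤ μ/a = (7/2)/19 = 7/38.
Numerically: ≈ 0.184.
(Since a = 19 > μ = 3.500, the bound 7/38 is < 1 and informative.)

P[X ≥ 19] ≤ 7/38 ≈ 0.184.


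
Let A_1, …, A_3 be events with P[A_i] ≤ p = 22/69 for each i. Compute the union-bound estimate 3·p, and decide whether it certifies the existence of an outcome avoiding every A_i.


Union bound: P[∪_{i=1}^{3} A_i] ≤ Σ_i P[A_i] ≤ 3·p = 3·(22/69) = 22/23.
Numerically: 22/23 ≈ 0.9565.
Is 22/23 < 1? YES.
Since P[∪ A_i] ≤ 22/23 < 1, the complement has P[∩ A_i^c] ≥ 1 − 22/23 = 1/23 > 0, so some outcome avoids every A_i.

3·p = 22/23 ≈ 0.9565; existence CERTIFIED by the union bound.


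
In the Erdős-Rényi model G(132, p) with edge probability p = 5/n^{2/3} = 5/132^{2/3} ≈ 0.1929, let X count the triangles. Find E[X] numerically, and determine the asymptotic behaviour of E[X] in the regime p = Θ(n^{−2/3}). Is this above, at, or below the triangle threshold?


Number of potential triangles: C(132, 3) = 374660.
Each occurs with probability p³ ≈ (0.1929)³ ≈ 7.174013e-03.
By linearity: E[X] = C(132, 3)·p³ ≈ 374660 · 7.174013e-03 ≈ 2687.8157.
Since α = 2/3 < 1, p = c/n^{2/3} ≫ 1/n is above the triangle threshold p ~ 1/n. Asymptotically E[X] ~ (c³/6)·n^{3(1−α)} = (5³/6)·n^{1} → ∞; triangles are abundant w.h.p.

E[X] ≈ 2687.8157; in regime p = Θ(1/n^{2/3}) E[X] diverges (above the triangle threshold p ~ 1/n).


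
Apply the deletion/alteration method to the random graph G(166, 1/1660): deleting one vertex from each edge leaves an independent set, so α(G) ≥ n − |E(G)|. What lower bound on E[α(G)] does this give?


E[|E(G)|] = C(166, 2)·p = 13695 · (1/1660) = 33/4.
E[α(G)] ≥ n − E[|E(G)|] = 166 − 33/4 = 631/4.
Numerically: ≈ 157.750.
(This is only a lower bound; the true E[α(G)] may be larger.)

E[α(G)] ≥ 631/4 ≈ 157.750.


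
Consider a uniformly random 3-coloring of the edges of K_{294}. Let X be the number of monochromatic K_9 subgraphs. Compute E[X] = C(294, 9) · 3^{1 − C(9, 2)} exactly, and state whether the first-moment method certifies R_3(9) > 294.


E[X] = C(294, 9) · 3^{1 − 36} = 39963546001186808 · 3^{−35} = 39963546001186808/50031545098999707.
As a reduced fraction: E[X] = 39963546001186808/50031545098999707 ≈ 0.798767.
Is E[X] < 1? YES.
Since E[X] < 1, there exists a 3-coloring of K_{294} with no monochromatic K_9; hence R_3(9) > 294.

E[X] = 39963546001186808/50031545098999707 ≈ 0.798767; E[X] < 1, so R_3(9) > 294.


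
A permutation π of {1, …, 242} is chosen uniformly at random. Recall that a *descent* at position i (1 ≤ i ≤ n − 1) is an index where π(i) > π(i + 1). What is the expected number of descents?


Write X = Σ X_I over i = 1, …, 241, with X_I the indicator of one descent.
There are 241 indicators.
For each fixed i, the pair (π(i), π(i+1)) is a uniformly random ordered pair of distinct values from {1, …, 242}; by symmetry P[π(i) > π(i+1)] = 1/2.
By linearity: E[X] = 241 · (1/2) = (242 − 1) · (1/2) = 241/2 ≈ 120.5000.

E[X] = 241/2 = 120.5000.


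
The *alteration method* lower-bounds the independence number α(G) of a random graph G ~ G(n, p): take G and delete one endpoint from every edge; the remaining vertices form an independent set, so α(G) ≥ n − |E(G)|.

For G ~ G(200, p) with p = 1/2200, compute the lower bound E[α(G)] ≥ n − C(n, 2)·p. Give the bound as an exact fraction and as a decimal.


E[|E(G)|] = C(200, 2)·p = 19900 · (1/2200) = 199/22.
E[α(G)] ≥ n − E[|E(G)|] = 200 − 199/22 = 4201/22.
Numerically: ≈ 190.9545.
(This is only a lower bound; the true E[α(G)] may be larger.)

E[α(G)] ≥ 4201/22 ≈ 190.9545.


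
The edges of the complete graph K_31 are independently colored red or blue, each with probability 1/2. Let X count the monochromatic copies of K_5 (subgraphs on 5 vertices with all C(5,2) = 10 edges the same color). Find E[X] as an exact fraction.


Let X = Σ_S X_S over the C(31, 5) = 169911 subsets S of size 5, where X_S = 1 if the K_5 on S is monochromatic.
For a fixed S, the K_5 on S has C(5, 2) = 10 edges. P[all 10 edges red] = (1/2)^10, and likewise for blue, so P[monochromatic] = 2·(1/2)^10 = 2^{1 − 10} = 1/512.
Summing: E[X] = C(31, 5) · 2^{1 − 10} = 169911 · 1/512 = 169911/512.
Numerically: E[X] ≈ 331.857422.

E[X] = C(31,5)·2^(1−C(5,2)) = 169911/512 ≈ 331.857422.


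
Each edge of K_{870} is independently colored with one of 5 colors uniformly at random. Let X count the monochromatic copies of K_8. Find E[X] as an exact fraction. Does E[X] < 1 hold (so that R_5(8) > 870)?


E[X] = C(870, 8) · 5^{1 − 28} = 7881626782940464620 · 5^{−27} = 7881626782940464620/7450580596923828125.
As a reduced fraction: E[X] = 1576325356588092924/1490116119384765625 ≈ 1.05785.
Is E[X] < 1? NO.
Since E[X] ≥ 1, the first-moment bound is inconclusive at n = 870; it does NOT by itself certify R_5(8) > 870.

E[X] = 1576325356588092924/1490116119384765625 ≈ 1.05785; E[X] ≥ 1; first-moment method inconclusive here.


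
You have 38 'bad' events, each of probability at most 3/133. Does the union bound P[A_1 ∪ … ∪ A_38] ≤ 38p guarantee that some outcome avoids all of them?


Union bound: P[∪_{i=1}^{38} A_i] ≤ Σ_i P[A_i] ≤ 38·p = 38·(3/133) = 6/7.
Numerically: 6/7 ≈ 0.857.
Is 6/7 < 1? YES.
Since P[∪ A_i] ≤ 6/7 < 1, the complement has P[∩ A_i^c] ≥ 1 − 6/7 = 1/7 > 0, so some outcome avoids every A_i.

38·p = 6/7 ≈ 0.857; existence CERTIFIED by the union bound.


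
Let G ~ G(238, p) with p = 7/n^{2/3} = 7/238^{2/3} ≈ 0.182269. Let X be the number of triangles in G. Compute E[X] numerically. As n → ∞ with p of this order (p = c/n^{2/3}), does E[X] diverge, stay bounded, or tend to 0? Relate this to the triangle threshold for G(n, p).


Number of potential triangles: C(238, 3) = 2218636.
Each occurs with probability p³ ≈ (0.182269)³ ≈ 6.05536332e-03.
By linearity: E[X] = C(238, 3)·p³ ≈ 2218636 · 6.05536332e-03 ≈ 13434.647059.
Since α = 2/3 < 1, p = c/n^{2/3} ≫ 1/n is above the triangle threshold p ~ 1/n. Asymptotically E[X] ~ (c³/6)·n^{3(1−α)} = (7³/6)·n^{1} → ∞; triangles are abundant w.h.p.

E[X] ≈ 13434.647059; in regime p = Θ(1/n^{2/3}) E[X] diverges (above the triangle threshold p ~ 1/n).


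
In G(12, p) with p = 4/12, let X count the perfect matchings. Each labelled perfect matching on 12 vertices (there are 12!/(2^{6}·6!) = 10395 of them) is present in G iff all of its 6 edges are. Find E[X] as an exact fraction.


K_12 has 12!/(2^{6}·6!) = 10395 labelled perfect matchings.
For each such perfect matching H, let X_H = 1 if all 6 edges of H are present in G. Then P[X_H = 1] = p^{6} = (1/3)^{6} = 1/729.
By linearity: E[X] = Σ_H E[X_H] = 10395 · p^{6} = 10395 · 1/729 = 385/27.
Numerically: E[X] ≈ 14.26.

E[X] = 10395 · (1/3)^{6} = 385/27 ≈ 14.26.


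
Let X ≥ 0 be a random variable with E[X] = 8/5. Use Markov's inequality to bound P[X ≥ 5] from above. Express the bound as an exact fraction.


μ = E[X] = 8/5, a = 5.
Markov: P[X ≥ 5] ≤ μ/a = (8/5)/5 = 8/25.
Numerically: ≈ 0.320000.
(Since a = 5 > μ = 1.600000, the bound 8/25 is < 1 and informative.)

P[X ≥ 5] ≤ 8/25 ≈ 0.320000.


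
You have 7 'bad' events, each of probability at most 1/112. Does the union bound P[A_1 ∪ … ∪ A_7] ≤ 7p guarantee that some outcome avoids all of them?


Union bound: P[∪_{i=1}^{7} A_i] ≤ Σ_i P[A_i] ≤ 7·p = 7·(1/112) = 1/16.
Numerically: 1/16 ≈ 0.062.
Is 1/16 < 1? YES.
Since P[∪ A_i] ≤ 1/16 < 1, the complement has P[∩ A_i^c] ≥ 1 − 1/16 = 15/16 > 0, so some outcome avoids every A_i.

7·p = 1/16 ≈ 0.062; existence CERTIFIED by the union bound.


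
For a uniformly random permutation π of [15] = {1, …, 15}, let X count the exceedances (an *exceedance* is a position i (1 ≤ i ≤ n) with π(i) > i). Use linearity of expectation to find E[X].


Write X = Σ_{i=1}^{15} X_i, where X_i = 1_{π(i) > i}.
For each fixed i, π(i) is uniform over {1, …, 15} (marginal of a uniform permutation), so P[π(i) > i] = (n − i)/n. Summing: Σ_{i=1}^{15} (n − i)/n = (0 + 1 + … + 14)/15 = 15(15 − 1)/(2·15) = (15 − 1)/2.
Hence E[X] = Σ_{i=1}^{15} (15 − i)/15 = 7 ≈ 7.000.

E[X] = 7 = 7.000.


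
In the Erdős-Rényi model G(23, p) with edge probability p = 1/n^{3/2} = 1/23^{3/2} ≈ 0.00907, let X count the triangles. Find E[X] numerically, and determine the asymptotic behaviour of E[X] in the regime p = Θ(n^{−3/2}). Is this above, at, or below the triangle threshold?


Number of potential triangles: C(23, 3) = 1771.
Each occurs with probability p³ ≈ (0.00907)³ ≈ 7.45117e-07.
By linearity: E[X] = C(23, 3)·p³ ≈ 1771 · 7.45117e-07 ≈ 0.001.
Since α = 3/2 > 1, p = c/n^{3/2} = o(1/n) is below the triangle threshold p ~ 1/n. Asymptotically E[X] ~ (c³/6)·n^{3(1−α)} = (1³/6)·n^{-1.5} → 0, so by Markov's inequality G has no triangles w.h.p.

E[X] ≈ 0.001; in regime p = Θ(1/n^{3/2}) E[X] tends to 0 (below the triangle threshold p ~ 1/n).


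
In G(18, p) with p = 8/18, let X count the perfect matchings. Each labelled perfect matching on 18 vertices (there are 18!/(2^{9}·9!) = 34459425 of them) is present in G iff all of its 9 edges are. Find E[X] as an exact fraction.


K_18 has 18!/(2^{9}·9!) = 34459425 labelled perfect matchings.
For each such perfect matching H, let X_H = 1 if all 9 edges of H are present in G. Then P[X_H = 1] = p^{9} = (4/9)^{9} = 262144/387420489.
Summing the indicators: E[X] = Σ_H E[X_H] = 34459425 · p^{9} = 34459425 · 262144/387420489 = 111522611200/4782969.
Numerically: E[X] ≈ 23316.6.

E[X] = 34459425 · (4/9)^{9} = 111522611200/4782969 ≈ 23316.6.


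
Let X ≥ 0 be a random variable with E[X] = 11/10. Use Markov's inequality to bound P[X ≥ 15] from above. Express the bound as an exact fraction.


μ = E[X] = 11/10, a = 15.
Markov: P[X ≥ 15] ≤ μ/a = (11/10)/15 = 11/150.
Numerically: ≈ 0.07333.
(Since a = 15 > μ = 1.10000, the bound 11/150 is < 1 and informative.)

P[X ≥ 15] ≤ 11/150 ≈ 0.07333.


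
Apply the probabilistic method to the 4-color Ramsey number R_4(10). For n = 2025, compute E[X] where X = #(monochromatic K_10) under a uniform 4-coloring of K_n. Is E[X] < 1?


E[X] = C(2025, 10) · 4^{1 − 45} = 312479209053472269772600560 · 4^{−44} = 312479209053472269772600560/309485009821345068724781056.
As a reduced fraction: E[X] = 19529950565842016860787535/19342813113834066795298816 ≈ 1.0097.
Is E[X] < 1? NO.
Since E[X] ≥ 1, the first-moment bound is inconclusive at n = 2025; it does NOT by itself certify R_4(10) > 2025.

E[X] = 19529950565842016860787535/19342813113834066795298816 ≈ 1.0097; E[X] ≥ 1; first-moment method inconclusive here.


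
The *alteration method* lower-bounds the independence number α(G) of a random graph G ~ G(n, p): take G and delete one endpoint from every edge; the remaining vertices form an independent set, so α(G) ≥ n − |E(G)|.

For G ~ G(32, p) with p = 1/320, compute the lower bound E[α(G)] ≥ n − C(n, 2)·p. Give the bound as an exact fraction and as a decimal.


E[|E(G)|] = C(32, 2)·p = 496 · (1/320) = 31/20.
E[α(G)] ≥ n − E[|E(G)|] = 32 − 31/20 = 609/20.
Numerically: ≈ 30.450.
(This is only a lower bound; the true E[α(G)] may be larger.)

E[α(G)] ≥ 609/20 ≈ 30.450.


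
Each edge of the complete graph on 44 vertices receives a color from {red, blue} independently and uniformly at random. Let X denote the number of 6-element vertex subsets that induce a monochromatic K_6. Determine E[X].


Let X = Σ_S X_S over the C(44, 6) = 7059052 subsets S of size 6, where X_S = 1 if the K_6 on S is monochromatic.
For a fixed S, the K_6 on S has C(6, 2) = 15 edges. P[all 15 edges red] = (1/2)^15, and likewise for blue, so P[monochromatic] = 2·(1/2)^15 = 2^{1 − 15} = 1/16384.
Summing: E[X] = C(44, 6) · 2^{1 − 15} = 7059052 · 1/16384 = 1764763/4096.
Numerically: E[X] ≈ 430.8503.

E[X] = C(44,6)·2^(1−C(6,2)) = 1764763/4096 ≈ 430.8503.


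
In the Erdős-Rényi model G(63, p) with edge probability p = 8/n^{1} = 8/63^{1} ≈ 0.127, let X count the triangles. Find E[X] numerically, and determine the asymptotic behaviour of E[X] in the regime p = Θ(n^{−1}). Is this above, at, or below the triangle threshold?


Number of potential triangles: C(63, 3) = 39711.
Each occurs with probability p³ ≈ (0.127)³ ≈ 2.047615e-03.
By linearity: E[X] = C(63, 3)·p³ ≈ 39711 · 2.047615e-03 ≈ 81.3128.
Here α = 1, so p = 8/n is exactly at the triangle threshold p ~ 1/n. Asymptotically E[X] → c³/6 = 8³/6 = 256/3 ≈ 85.3333, a bounded constant. In this regime the triangle count is asymptotically Poisson(c³/6).

E[X] ≈ 81.3128; in regime p = Θ(1/n^{1}) E[X] stays bounded (at the triangle threshold p ~ 1/n).


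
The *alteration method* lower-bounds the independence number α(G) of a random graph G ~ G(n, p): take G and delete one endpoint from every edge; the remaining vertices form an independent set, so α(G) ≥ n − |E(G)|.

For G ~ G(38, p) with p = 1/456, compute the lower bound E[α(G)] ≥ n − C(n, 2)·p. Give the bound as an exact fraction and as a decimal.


E[|E(G)|] = C(38, 2)·p = 703 · (1/456) = 37/24.
E[α(G)] ≥ n − E[|E(G)|] = 38 − 37/24 = 875/24.
Numerically: ≈ 36.4583.
(This is only a lower bound; the true E[α(G)] may be larger.)

E[α(G)] ≥ 875/24 ≈ 36.4583.


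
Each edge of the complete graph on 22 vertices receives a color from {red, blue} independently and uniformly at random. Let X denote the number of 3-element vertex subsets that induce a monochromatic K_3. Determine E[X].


Let X = Σ_S X_S over the C(22, 3) = 1540 subsets S of size 3, where X_S = 1 if the K_3 on S is monochromatic.
For a fixed S, the K_3 on S has C(3, 2) = 3 edges. P[all 3 edges red] = (1/2)^3, and likewise for blue, so P[monochromatic] = 2·(1/2)^3 = 2^{1 − 3} = 1/4.
By linearity of expectation: E[X] = C(22, 3) · 2^{1 − 3} = 1540 · 1/4 = 385.
Numerically: E[X] ≈ 385.000.

E[X] = C(22,3)·2^(1−C(3,2)) = 385 ≈ 385.000.


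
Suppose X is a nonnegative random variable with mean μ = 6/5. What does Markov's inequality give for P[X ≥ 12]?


μ = E[X] = 6/5, a = 12.
Markov: P[X ≥ 12] ≤ μ/a = (6/5)/12 = 1/10.
Numerically: ≈ 0.100000.
(Since a = 12 > μ = 1.200000, the bound 1/10 is < 1 and informative.)

P[X ≥ 12] ≤ 1/10 ≈ 0.100000.


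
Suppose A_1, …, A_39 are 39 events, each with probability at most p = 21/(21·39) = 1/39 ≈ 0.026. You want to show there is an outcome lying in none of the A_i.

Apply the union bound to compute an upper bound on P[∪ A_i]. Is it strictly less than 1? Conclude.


Union bound: P[∪_{i=1}^{39} A_i] ≤ Σ_i P[A_i] ≤ 39·p = 39·(1/39) = 1.
Numerically: 1 ≈ 1.000.
Is 1 < 1? NO.
Since the bound 1 is ≥ 1, the union bound is uninformative here; it does NOT by itself certify existence.

39·p = 1 ≈ 1.000; existence NOT certified by the union bound.


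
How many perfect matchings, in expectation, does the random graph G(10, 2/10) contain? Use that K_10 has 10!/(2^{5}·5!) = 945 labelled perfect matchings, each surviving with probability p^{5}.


K_10 has 10!/(2^{5}·5!) = 945 labelled perfect matchings.
For each such perfect matching H, let X_H = 1 if all 5 edges of H are present in G. Then P[X_H = 1] = p^{5} = (1/5)^{5} = 1/3125.
By linearity: E[X] = Σ_H E[X_H] = 945 · p^{5} = 945 · 1/3125 = 189/625.
Numerically: E[X] ≈ 0.302.

E[X] = 945 · (1/5)^{5} = 189/625 ≈ 0.302.


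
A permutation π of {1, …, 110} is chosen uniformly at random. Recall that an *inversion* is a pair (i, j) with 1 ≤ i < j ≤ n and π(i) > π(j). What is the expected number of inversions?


Write X = Σ X_I over the C(110, 2) = 5995 pairs i < j, with X_I the indicator of one inversion.
There are 5995 indicators.
For each fixed pair i < j, the values π(i) and π(j) are two distinct elements of {1, …, 110} in uniformly random order; by symmetry P[π(i) > π(j)] = 1/2.
By linearity: E[X] = 5995 · (1/2) = C(110, 2) · (1/2) = 5995/2 = 5995/2 ≈ 2997.50000.

E[X] = 5995/2 = 2997.50000.


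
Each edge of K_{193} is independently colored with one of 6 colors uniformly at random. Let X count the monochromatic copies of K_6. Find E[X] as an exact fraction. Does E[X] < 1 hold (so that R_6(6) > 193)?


E[X] = C(193, 6) · 6^{1 − 15} = 66364016544 · 6^{−14} = 66364016544/78364164096.
As a reduced fraction: E[X] = 230430613/272097792 ≈ 0.846867.
Is E[X] < 1? YES.
Since E[X] < 1, there exists a 6-coloring of K_{193} with no monochromatic K_6; hence R_6(6) > 193.

E[X] = 230430613/272097792 ≈ 0.846867; E[X] < 1, so R_6(6) > 193.


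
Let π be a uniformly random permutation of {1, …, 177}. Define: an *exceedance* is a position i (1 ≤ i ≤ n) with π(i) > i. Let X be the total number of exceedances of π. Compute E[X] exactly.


Write X = Σ_{i=1}^{177} X_i, where X_i = 1_{π(i) > i}.
For each fixed i, π(i) is uniform over {1, …, 177} (marginal of a uniform permutation), so P[π(i) > i] = (n − i)/n. Summing: Σ_{i=1}^{177} (n − i)/n = (0 + 1 + … + 176)/177 = 177(177 − 1)/(2·177) = (177 − 1)/2.
Hence E[X] = Σ_{i=1}^{177} (177 − i)/177 = 88 ≈ 88.000000.

E[X] = 88 = 88.000000.


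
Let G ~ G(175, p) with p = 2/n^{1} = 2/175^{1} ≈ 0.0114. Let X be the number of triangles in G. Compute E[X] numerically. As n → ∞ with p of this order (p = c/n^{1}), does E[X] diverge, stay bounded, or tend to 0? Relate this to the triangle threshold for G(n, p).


Number of potential triangles: C(175, 3) = 877975.
Each occurs with probability p³ ≈ (0.0114)³ ≈ 1.49271e-06.
By linearity: E[X] = C(175, 3)·p³ ≈ 877975 · 1.49271e-06 ≈ 1.311.
Here α = 1, so p = 2/n is exactly at the triangle threshold p ~ 1/n. Asymptotically E[X] → c³/6 = 2³/6 = 4/3 ≈ 1.333, a bounded constant. In this regime the triangle count is asymptotically Poisson(c³/6).

E[X] ≈ 1.311; in regime p = Θ(1/n^{1}) E[X] stays bounded (at the triangle threshold p ~ 1/n).


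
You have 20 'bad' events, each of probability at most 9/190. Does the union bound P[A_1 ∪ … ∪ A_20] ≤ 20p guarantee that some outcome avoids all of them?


Union bound: P[∪_{i=1}^{20} A_i] ≤ Σ_i P[A_i] ≤ 20·p = 20·(9/190) = 18/19.
Numerically: 18/19 ≈ 0.9473684.
Is 18/19 < 1? YES.
Since P[∪ A_i] ≤ 18/19 < 1, the complement has P[∩ A_i^c] ≥ 1 − 18/19 = 1/19 > 0, so some outcome avoids every A_i.

20·p = 18/19 ≈ 0.9473684; existence CERTIFIED by the union bound.


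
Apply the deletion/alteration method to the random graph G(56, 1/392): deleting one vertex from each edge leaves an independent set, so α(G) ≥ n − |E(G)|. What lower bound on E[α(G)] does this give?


E[|E(G)|] = C(56, 2)·p = 1540 · (1/392) = 55/14.
E[α(G)] ≥ n − E[|E(G)|] = 56 − 55/14 = 729/14.
Numerically: ≈ 52.07143.
(This is only a lower bound; the true E[α(G)] may be larger.)

E[α(G)] ≥ 729/14 ≈ 52.07143.


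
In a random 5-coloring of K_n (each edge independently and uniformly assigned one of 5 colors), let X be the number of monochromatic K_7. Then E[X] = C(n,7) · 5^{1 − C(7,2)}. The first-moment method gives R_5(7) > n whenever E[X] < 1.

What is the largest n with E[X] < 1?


We need C(n, 7) · 5^{1 − 21} < 1, i.e. C(n, 7) < 5^{21 − 1} = 95367431640625.
Check values of n near the boundary:
  n = 336: C(336, 7) = 90079147136880; 90079147136880 < 95367431640625? YES
  n = 337: C(337, 7) = 91989916924632; 91989916924632 < 95367431640625? YES
  n = 338: C(338, 7) = 93935323022736; 93935323022736 < 95367431640625? YES
  n = 339: C(339, 7) = 95915887062372; 95915887062372 < 95367431640625? NO
The largest n with C(n, 7) < 95367431640625 is n = 338 (where E[X] = 93935323022736/95367431640625 ≈ 0.9850). Hence R_5(7) > 338, i.e. R_5(7) ≥ 339.

Largest n = 338; hence R_5(7) > 338.


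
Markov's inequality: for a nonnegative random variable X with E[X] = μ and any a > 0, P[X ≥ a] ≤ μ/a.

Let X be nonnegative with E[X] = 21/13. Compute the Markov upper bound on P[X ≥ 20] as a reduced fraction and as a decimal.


μ = E[X] = 21/13, a = 20.
Markov: P[X ≥ 20] ≤ μ/a = (21/13)/20 = 21/260.
Numerically: ≈ 0.08077.
(Since a = 20 > μ = 1.61538, the bound 21/260 is < 1 and informative.)

P[X ≥ 20] ≤ 21/260 ≈ 0.08077.


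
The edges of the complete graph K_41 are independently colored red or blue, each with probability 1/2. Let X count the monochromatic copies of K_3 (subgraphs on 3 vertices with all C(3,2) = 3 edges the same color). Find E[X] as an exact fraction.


Let X = Σ_S X_S over the C(41, 3) = 10660 subsets S of size 3, where X_S = 1 if the K_3 on S is monochromatic.
For a fixed S, the K_3 on S has C(3, 2) = 3 edges. P[all 3 edges red] = (1/2)^3, and likewise for blue, so P[monochromatic] = 2·(1/2)^3 = 2^{1 − 3} = 1/4.
By linearity: E[X] = C(41, 3) · 2^{1 − 3} = 10660 · 1/4 = 2665.
Numerically: E[X] ≈ 2665.000000.

E[X] = C(41,3)·2^(1−C(3,2)) = 2665 ≈ 2665.000000.


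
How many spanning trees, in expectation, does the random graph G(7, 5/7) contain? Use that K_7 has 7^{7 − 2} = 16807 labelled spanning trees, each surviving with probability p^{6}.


K_7 has 7^{7 − 2} = 16807 labelled spanning trees.
For each such spanning tree H, let X_H = 1 if all 6 edges of H are present in G. Then P[X_H = 1] = p^{6} = (5/7)^{6} = 15625/117649.
By linearity of expectation: E[X] = Σ_H E[X_H] = 16807 · p^{6} = 16807 · 15625/117649 = 15625/7.
Numerically: E[X] ≈ 2232.1.

E[X] = 16807 · (5/7)^{6} = 15625/7 ≈ 2232.1.


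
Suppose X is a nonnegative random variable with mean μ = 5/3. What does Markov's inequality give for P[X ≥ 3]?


μ = E[X] = 5/3, a = 3.
Markov: P[X ≥ 3] ≤ μ/a = (5/3)/3 = 5/9.
Numerically: ≈ 0.55556.
(Since a = 3 > μ = 1.66667, the bound 5/9 is < 1 and informative.)

P[X ≥ 3] ≤ 5/9 ≈ 0.55556.


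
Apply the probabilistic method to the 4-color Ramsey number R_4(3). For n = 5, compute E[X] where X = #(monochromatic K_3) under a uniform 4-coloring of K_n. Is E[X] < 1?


E[X] = C(5, 3) · 4^{1 − 3} = 10 · 4^{−2} = 10/16.
As a reduced fraction: E[X] = 5/8 ≈ 0.6250000.
Is E[X] < 1? YES.
Since E[X] < 1, there exists a 4-coloring of K_{5} with no monochromatic K_3; hence R_4(3) > 5.

E[X] = 5/8 ≈ 0.6250000; E[X] < 1, so R_4(3) > 5.


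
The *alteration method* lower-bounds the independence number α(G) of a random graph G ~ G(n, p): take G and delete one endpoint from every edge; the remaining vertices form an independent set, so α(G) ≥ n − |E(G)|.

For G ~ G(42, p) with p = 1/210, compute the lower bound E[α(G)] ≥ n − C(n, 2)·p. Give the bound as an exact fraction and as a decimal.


E[|E(G)|] = C(42, 2)·p = 861 · (1/210) = 41/10.
E[α(G)] ≥ n − E[|E(G)|] = 42 − 41/10 = 379/10.
Numerically: ≈ 37.90000.
(This is only a lower bound; the true E[α(G)] may be larger.)

E[α(G)] ≥ 379/10 ≈ 37.90000.


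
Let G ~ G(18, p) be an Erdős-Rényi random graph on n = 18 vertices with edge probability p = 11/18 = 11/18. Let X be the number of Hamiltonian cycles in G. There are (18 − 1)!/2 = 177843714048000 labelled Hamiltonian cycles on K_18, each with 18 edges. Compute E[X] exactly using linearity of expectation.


K_18 has (18 − 1)!/2 = 177843714048000 labelled Hamiltonian cycles.
For each such Hamiltonian cycle H, let X_H = 1 if all 18 edges of H are present in G. Then P[X_H = 1] = p^{18} = (11/18)^{18} = 5559917313492231481/39346408075296537575424.
Summing the indicators: E[X] = Σ_H E[X_H] = 177843714048000 · p^{18} = 177843714048000 · 5559917313492231481/39346408075296537575424 = 82786473808235140223154875/3294258113514384.
Numerically: E[X] ≈ 2.51305e+10.

E[X] = 177843714048000 · (11/18)^{18} = 82786473808235140223154875/3294258113514384 ≈ 2.51305e+10.


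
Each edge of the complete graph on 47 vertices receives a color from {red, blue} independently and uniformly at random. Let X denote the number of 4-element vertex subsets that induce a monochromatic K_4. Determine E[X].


Let X = Σ_S X_S over the C(47, 4) = 178365 subsets S of size 4, where X_S = 1 if the K_4 on S is monochromatic.
For a fixed S, the K_4 on S has C(4, 2) = 6 edges. P[all 6 edges red] = (1/2)^6, and likewise for blue, so P[monochromatic] = 2·(1/2)^6 = 2^{1 − 6} = 1/32.
By linearity of expectation: E[X] = C(47, 4) · 2^{1 − 6} = 178365 · 1/32 = 178365/32.
Numerically: E[X] ≈ 5573.90625.

E[X] = C(47,4)·2^(1−C(4,2)) = 178365/32 ≈ 5573.90625.


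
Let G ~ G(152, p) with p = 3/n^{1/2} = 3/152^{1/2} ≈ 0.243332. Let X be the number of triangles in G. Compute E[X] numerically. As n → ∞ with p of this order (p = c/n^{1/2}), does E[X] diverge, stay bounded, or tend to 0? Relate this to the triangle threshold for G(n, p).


Number of potential triangles: C(152, 3) = 573800.
Each occurs with probability p³ ≈ (0.243332)³ ≈ 1.44078236e-02.
By linearity: E[X] = C(152, 3)·p³ ≈ 573800 · 1.44078236e-02 ≈ 8267.209174.
Since α = 1/2 < 1, p = c/n^{1/2} ≫ 1/n is above the triangle threshold p ~ 1/n. Asymptotically E[X] ~ (c³/6)·n^{3(1−α)} = (3³/6)·n^{1.5} → ∞; triangles are abundant w.h.p.

E[X] ≈ 8267.209174; in regime p = Θ(1/n^{1/2}) E[X] diverges (above the triangle threshold p ~ 1/n).


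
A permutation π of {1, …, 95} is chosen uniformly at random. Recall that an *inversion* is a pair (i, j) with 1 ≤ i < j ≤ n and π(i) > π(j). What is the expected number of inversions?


Write X = Σ X_I over the C(95, 2) = 4465 pairs i < j, with X_I the indicator of one inversion.
There are 4465 indicators.
For each fixed pair i < j, the values π(i) and π(j) are two distinct elements of {1, …, 95} in uniformly random order; by symmetry P[π(i) > π(j)] = 1/2.
By linearity: E[X] = 4465 · (1/2) = C(95, 2) · (1/2) = 4465/2 = 4465/2 ≈ 2232.500.

E[X] = 4465/2 = 2232.500.


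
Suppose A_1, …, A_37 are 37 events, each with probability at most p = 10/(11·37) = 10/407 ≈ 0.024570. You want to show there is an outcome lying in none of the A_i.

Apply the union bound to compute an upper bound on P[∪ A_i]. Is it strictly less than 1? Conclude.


Union bound: P[∪_{i=1}^{37} A_i] ≤ Σ_i P[A_i] ≤ 37·p = 37·(10/407) = 10/11.
Numerically: 10/11 ≈ 0.909091.
Is 10/11 < 1? YES.
Since P[∪ A_i] ≤ 10/11 < 1, the complement has P[∩ A_i^c] ≥ 1 − 10/11 = 1/11 > 0, so some outcome avoids every A_i.

37·p = 10/11 ≈ 0.909091; existence CERTIFIED by the union bound.
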